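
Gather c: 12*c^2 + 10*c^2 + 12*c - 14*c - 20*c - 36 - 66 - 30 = 22*c^2 - 22*c - 132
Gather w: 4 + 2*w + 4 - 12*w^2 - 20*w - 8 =-12*w^2 - 18*w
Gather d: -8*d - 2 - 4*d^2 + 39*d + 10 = -4*d^2 + 31*d + 8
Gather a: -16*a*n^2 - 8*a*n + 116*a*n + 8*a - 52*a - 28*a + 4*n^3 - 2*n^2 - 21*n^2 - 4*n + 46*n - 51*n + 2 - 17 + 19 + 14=a*(-16*n^2 + 108*n - 72) + 4*n^3 - 23*n^2 - 9*n + 18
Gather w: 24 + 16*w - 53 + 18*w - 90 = 34*w - 119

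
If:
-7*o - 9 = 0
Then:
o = -9/7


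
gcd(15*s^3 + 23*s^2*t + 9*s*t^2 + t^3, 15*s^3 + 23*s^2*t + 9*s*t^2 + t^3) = 15*s^3 + 23*s^2*t + 9*s*t^2 + t^3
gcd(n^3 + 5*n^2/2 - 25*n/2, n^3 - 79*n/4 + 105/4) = n + 5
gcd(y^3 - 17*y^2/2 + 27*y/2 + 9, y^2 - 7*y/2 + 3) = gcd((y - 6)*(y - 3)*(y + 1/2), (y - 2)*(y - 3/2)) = 1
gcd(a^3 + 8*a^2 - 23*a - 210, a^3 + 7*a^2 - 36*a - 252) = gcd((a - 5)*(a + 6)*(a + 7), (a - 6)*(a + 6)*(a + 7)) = a^2 + 13*a + 42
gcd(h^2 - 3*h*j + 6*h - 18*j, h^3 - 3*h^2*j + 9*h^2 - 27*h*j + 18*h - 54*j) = h^2 - 3*h*j + 6*h - 18*j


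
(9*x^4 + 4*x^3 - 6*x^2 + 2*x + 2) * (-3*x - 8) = -27*x^5 - 84*x^4 - 14*x^3 + 42*x^2 - 22*x - 16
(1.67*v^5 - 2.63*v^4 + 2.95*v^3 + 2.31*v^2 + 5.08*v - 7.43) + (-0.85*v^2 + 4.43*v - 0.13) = 1.67*v^5 - 2.63*v^4 + 2.95*v^3 + 1.46*v^2 + 9.51*v - 7.56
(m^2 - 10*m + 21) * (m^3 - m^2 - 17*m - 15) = m^5 - 11*m^4 + 14*m^3 + 134*m^2 - 207*m - 315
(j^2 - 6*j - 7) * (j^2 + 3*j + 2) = j^4 - 3*j^3 - 23*j^2 - 33*j - 14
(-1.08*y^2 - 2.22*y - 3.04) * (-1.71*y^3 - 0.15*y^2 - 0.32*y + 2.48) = 1.8468*y^5 + 3.9582*y^4 + 5.877*y^3 - 1.512*y^2 - 4.5328*y - 7.5392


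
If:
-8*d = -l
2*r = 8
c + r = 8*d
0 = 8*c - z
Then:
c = z/8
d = z/64 + 1/2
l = z/8 + 4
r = 4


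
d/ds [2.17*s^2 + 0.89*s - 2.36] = 4.34*s + 0.89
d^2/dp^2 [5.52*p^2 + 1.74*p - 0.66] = 11.0400000000000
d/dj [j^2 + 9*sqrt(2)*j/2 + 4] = 2*j + 9*sqrt(2)/2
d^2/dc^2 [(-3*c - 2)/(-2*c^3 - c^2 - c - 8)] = 2*((3*c + 2)*(6*c^2 + 2*c + 1)^2 - (18*c^2 + 6*c + (3*c + 2)*(6*c + 1) + 3)*(2*c^3 + c^2 + c + 8))/(2*c^3 + c^2 + c + 8)^3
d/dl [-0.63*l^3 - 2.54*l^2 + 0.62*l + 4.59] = -1.89*l^2 - 5.08*l + 0.62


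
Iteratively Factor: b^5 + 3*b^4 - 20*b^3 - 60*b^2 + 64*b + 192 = (b + 2)*(b^4 + b^3 - 22*b^2 - 16*b + 96) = (b - 2)*(b + 2)*(b^3 + 3*b^2 - 16*b - 48) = (b - 2)*(b + 2)*(b + 4)*(b^2 - b - 12) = (b - 4)*(b - 2)*(b + 2)*(b + 4)*(b + 3)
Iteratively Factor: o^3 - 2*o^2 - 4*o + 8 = (o + 2)*(o^2 - 4*o + 4) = (o - 2)*(o + 2)*(o - 2)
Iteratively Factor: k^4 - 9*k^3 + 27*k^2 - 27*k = (k)*(k^3 - 9*k^2 + 27*k - 27) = k*(k - 3)*(k^2 - 6*k + 9) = k*(k - 3)^2*(k - 3)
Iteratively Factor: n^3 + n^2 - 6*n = (n + 3)*(n^2 - 2*n) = (n - 2)*(n + 3)*(n)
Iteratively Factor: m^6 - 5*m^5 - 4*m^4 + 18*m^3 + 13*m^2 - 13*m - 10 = (m - 1)*(m^5 - 4*m^4 - 8*m^3 + 10*m^2 + 23*m + 10) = (m - 1)*(m + 1)*(m^4 - 5*m^3 - 3*m^2 + 13*m + 10) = (m - 1)*(m + 1)^2*(m^3 - 6*m^2 + 3*m + 10) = (m - 1)*(m + 1)^3*(m^2 - 7*m + 10) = (m - 5)*(m - 1)*(m + 1)^3*(m - 2)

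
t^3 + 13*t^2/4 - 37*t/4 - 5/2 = (t - 2)*(t + 1/4)*(t + 5)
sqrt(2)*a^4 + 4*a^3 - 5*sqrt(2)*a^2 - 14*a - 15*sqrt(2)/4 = (a - 3*sqrt(2)/2)*(a + sqrt(2)/2)*(a + 5*sqrt(2)/2)*(sqrt(2)*a + 1)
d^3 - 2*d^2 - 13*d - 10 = (d - 5)*(d + 1)*(d + 2)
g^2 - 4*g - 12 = (g - 6)*(g + 2)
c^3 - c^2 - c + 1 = (c - 1)^2*(c + 1)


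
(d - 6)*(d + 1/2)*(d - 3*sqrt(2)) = d^3 - 11*d^2/2 - 3*sqrt(2)*d^2 - 3*d + 33*sqrt(2)*d/2 + 9*sqrt(2)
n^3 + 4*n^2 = n^2*(n + 4)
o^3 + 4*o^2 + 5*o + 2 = (o + 1)^2*(o + 2)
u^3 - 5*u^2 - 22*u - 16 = (u - 8)*(u + 1)*(u + 2)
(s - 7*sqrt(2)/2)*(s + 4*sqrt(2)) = s^2 + sqrt(2)*s/2 - 28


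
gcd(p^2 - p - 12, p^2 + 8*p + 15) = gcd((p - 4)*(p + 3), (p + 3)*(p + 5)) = p + 3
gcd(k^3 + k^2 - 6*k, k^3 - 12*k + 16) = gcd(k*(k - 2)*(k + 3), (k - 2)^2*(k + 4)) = k - 2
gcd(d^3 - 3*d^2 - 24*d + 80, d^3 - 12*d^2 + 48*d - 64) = d^2 - 8*d + 16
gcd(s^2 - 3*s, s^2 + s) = s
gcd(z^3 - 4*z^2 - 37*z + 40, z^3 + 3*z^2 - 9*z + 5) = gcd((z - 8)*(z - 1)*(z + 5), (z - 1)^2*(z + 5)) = z^2 + 4*z - 5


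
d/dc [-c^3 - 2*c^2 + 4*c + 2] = -3*c^2 - 4*c + 4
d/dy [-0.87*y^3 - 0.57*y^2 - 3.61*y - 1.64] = -2.61*y^2 - 1.14*y - 3.61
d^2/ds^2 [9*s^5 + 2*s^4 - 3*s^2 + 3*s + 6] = 180*s^3 + 24*s^2 - 6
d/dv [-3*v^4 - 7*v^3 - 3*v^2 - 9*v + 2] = -12*v^3 - 21*v^2 - 6*v - 9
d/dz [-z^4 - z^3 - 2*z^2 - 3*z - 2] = -4*z^3 - 3*z^2 - 4*z - 3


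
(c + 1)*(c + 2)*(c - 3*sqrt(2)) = c^3 - 3*sqrt(2)*c^2 + 3*c^2 - 9*sqrt(2)*c + 2*c - 6*sqrt(2)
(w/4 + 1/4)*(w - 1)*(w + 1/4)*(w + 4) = w^4/4 + 17*w^3/16 - 17*w/16 - 1/4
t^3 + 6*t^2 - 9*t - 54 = (t - 3)*(t + 3)*(t + 6)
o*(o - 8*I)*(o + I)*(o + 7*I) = o^4 + 57*o^2 + 56*I*o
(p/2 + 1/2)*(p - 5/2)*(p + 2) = p^3/2 + p^2/4 - 11*p/4 - 5/2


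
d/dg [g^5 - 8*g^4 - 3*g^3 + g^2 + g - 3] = 5*g^4 - 32*g^3 - 9*g^2 + 2*g + 1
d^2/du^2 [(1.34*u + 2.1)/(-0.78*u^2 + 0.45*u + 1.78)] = ((1.34*u + 2.1)*(1.56*u - 0.45)*(3.12*u - 0.9) + (6.2712*u + 2.07)*(-0.78*u^2 + 0.45*u + 1.78))/(-0.78*u^2 + 0.45*u + 1.78)^3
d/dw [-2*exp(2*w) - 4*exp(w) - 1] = -4*(exp(w) + 1)*exp(w)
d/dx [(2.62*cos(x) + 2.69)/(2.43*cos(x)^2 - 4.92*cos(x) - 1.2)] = (6.3666*cos(x)^2 + 13.0734*cos(x) - 10.0908)*sin(x)/(5.9049*cos(x)^4 - 23.9112*cos(x)^3 + 18.3744*cos(x)^2 + 11.808*cos(x) + 1.44)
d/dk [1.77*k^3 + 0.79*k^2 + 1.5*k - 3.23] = 5.31*k^2 + 1.58*k + 1.5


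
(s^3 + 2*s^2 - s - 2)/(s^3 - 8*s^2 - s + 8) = (s + 2)/(s - 8)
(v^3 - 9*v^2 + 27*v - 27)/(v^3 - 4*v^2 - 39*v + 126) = (v^2 - 6*v + 9)/(v^2 - v - 42)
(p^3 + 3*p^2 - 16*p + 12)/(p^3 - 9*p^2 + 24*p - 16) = (p^2 + 4*p - 12)/(p^2 - 8*p + 16)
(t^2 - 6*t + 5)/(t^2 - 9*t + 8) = (t - 5)/(t - 8)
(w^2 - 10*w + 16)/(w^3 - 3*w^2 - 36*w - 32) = (w - 2)/(w^2 + 5*w + 4)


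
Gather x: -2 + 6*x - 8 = 6*x - 10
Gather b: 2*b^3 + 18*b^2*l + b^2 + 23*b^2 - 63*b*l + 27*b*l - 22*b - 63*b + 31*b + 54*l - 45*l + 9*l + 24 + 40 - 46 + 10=2*b^3 + b^2*(18*l + 24) + b*(-36*l - 54) + 18*l + 28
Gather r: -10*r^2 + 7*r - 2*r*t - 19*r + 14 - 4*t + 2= -10*r^2 + r*(-2*t - 12) - 4*t + 16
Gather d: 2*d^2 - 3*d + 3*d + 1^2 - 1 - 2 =2*d^2 - 2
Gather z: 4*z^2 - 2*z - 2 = 4*z^2 - 2*z - 2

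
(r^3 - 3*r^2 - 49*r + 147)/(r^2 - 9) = (r^2 - 49)/(r + 3)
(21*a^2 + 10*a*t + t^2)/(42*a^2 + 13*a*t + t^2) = (3*a + t)/(6*a + t)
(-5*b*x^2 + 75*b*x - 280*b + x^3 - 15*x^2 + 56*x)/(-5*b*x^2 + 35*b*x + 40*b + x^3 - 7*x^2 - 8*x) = (x - 7)/(x + 1)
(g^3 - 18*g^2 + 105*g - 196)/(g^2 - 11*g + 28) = g - 7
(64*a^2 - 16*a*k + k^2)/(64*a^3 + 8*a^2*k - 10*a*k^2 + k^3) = (8*a - k)/(8*a^2 + 2*a*k - k^2)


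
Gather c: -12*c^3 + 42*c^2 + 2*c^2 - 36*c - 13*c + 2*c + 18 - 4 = -12*c^3 + 44*c^2 - 47*c + 14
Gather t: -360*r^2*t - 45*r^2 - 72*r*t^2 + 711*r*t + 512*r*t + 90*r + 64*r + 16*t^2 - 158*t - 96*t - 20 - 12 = -45*r^2 + 154*r + t^2*(16 - 72*r) + t*(-360*r^2 + 1223*r - 254) - 32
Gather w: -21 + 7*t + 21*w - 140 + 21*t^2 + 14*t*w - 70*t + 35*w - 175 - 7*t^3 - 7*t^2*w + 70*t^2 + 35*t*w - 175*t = -7*t^3 + 91*t^2 - 238*t + w*(-7*t^2 + 49*t + 56) - 336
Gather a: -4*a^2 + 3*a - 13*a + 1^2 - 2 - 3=-4*a^2 - 10*a - 4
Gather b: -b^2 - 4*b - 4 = -b^2 - 4*b - 4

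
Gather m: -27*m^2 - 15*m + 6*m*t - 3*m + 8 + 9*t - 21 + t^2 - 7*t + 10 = -27*m^2 + m*(6*t - 18) + t^2 + 2*t - 3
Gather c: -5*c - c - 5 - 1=-6*c - 6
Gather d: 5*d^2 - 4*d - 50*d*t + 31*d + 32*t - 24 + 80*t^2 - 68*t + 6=5*d^2 + d*(27 - 50*t) + 80*t^2 - 36*t - 18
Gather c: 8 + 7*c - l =7*c - l + 8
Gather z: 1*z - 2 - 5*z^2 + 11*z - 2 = -5*z^2 + 12*z - 4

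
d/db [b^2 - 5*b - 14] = 2*b - 5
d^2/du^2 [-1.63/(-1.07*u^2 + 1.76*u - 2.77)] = (-3.732374*u^2 + 6.139232*u + 1.63*(2.14*u - 1.76)*(4.28*u - 3.52) - 9.662314)/(1.07*u^2 - 1.76*u + 2.77)^3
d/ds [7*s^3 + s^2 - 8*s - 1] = 21*s^2 + 2*s - 8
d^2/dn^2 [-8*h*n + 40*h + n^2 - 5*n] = 2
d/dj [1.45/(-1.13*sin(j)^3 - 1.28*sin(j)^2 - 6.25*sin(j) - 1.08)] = (4.9155*sin(j)^2 + 3.712*sin(j) + 9.0625)*cos(j)/(1.13*sin(j)^3 + 1.28*sin(j)^2 + 6.25*sin(j) + 1.08)^2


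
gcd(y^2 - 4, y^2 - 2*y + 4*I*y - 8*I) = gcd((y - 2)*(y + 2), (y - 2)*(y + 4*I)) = y - 2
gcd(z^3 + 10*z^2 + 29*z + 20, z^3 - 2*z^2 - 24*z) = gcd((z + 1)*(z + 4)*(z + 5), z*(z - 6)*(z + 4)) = z + 4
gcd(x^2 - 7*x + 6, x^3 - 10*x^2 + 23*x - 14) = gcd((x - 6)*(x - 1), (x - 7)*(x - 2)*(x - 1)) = x - 1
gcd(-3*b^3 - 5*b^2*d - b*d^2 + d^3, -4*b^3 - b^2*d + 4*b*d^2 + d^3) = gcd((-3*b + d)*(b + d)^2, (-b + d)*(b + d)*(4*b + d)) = b + d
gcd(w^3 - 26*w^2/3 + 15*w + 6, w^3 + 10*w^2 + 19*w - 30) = 1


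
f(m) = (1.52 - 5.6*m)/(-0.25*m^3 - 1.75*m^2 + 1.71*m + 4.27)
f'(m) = (1.52 - 5.6*m)*(0.75*m^2 + 3.5*m - 1.71)/(-0.25*m^3 - 1.75*m^2 + 1.71*m + 4.27)^2 - 5.6/(-0.25*m^3 - 1.75*m^2 + 1.71*m + 4.27)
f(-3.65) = -1.67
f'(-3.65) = -0.15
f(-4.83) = -1.72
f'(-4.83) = 0.22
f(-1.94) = -3.25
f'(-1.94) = -3.38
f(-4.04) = -1.64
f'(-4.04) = -0.02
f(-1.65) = -4.91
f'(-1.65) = -9.63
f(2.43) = 2.20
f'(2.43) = -3.47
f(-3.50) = -1.70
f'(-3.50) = -0.20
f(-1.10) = 12.71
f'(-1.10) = -107.13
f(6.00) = 0.31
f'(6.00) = -0.09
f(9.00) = 0.16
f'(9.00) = -0.03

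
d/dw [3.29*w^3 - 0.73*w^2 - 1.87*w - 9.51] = 9.87*w^2 - 1.46*w - 1.87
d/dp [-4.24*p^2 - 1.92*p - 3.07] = -8.48*p - 1.92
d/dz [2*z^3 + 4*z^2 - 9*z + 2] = 6*z^2 + 8*z - 9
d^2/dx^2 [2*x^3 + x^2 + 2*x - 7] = 12*x + 2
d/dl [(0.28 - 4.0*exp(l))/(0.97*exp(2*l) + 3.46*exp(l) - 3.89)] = (3.88*exp(2*l) - 0.543200000000001*exp(l) + 14.5912)*exp(l)/(0.9409*exp(4*l) + 6.7124*exp(3*l) + 4.425*exp(2*l) - 26.9188*exp(l) + 15.1321)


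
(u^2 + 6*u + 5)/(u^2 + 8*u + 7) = (u + 5)/(u + 7)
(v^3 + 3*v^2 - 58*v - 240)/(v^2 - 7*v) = (v^3 + 3*v^2 - 58*v - 240)/(v*(v - 7))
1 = 1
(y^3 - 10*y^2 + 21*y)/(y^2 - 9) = y*(y - 7)/(y + 3)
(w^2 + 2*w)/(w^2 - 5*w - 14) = w/(w - 7)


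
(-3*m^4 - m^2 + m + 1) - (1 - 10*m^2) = -3*m^4 + 9*m^2 + m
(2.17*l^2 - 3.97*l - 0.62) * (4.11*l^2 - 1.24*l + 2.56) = 8.9187*l^4 - 19.0075*l^3 + 7.9298*l^2 - 9.3944*l - 1.5872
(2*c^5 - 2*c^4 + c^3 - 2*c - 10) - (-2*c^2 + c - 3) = 2*c^5 - 2*c^4 + c^3 + 2*c^2 - 3*c - 7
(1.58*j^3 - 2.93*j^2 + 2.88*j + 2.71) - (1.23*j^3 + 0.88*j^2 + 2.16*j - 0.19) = 0.35*j^3 - 3.81*j^2 + 0.72*j + 2.9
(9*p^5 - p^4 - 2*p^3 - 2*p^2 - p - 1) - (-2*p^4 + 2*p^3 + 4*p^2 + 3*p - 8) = 9*p^5 + p^4 - 4*p^3 - 6*p^2 - 4*p + 7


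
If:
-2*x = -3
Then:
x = 3/2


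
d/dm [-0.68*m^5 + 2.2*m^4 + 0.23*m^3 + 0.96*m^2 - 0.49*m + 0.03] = -3.4*m^4 + 8.8*m^3 + 0.69*m^2 + 1.92*m - 0.49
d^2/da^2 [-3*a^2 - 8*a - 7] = -6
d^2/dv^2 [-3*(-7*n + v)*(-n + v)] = -6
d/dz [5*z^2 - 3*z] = 10*z - 3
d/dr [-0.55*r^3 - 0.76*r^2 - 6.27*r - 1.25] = -1.65*r^2 - 1.52*r - 6.27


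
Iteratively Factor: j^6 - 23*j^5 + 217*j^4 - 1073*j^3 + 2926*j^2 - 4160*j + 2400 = (j - 5)*(j^5 - 18*j^4 + 127*j^3 - 438*j^2 + 736*j - 480) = (j - 5)*(j - 2)*(j^4 - 16*j^3 + 95*j^2 - 248*j + 240) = (j - 5)^2*(j - 2)*(j^3 - 11*j^2 + 40*j - 48) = (j - 5)^2*(j - 4)*(j - 2)*(j^2 - 7*j + 12) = (j - 5)^2*(j - 4)^2*(j - 2)*(j - 3)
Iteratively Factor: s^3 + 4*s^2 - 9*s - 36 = (s + 4)*(s^2 - 9) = (s + 3)*(s + 4)*(s - 3)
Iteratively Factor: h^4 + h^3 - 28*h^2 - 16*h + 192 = (h - 4)*(h^3 + 5*h^2 - 8*h - 48) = (h - 4)*(h + 4)*(h^2 + h - 12) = (h - 4)*(h + 4)^2*(h - 3)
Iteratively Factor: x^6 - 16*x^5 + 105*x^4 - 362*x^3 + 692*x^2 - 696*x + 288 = (x - 2)*(x^5 - 14*x^4 + 77*x^3 - 208*x^2 + 276*x - 144) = (x - 3)*(x - 2)*(x^4 - 11*x^3 + 44*x^2 - 76*x + 48) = (x - 4)*(x - 3)*(x - 2)*(x^3 - 7*x^2 + 16*x - 12) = (x - 4)*(x - 3)*(x - 2)^2*(x^2 - 5*x + 6) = (x - 4)*(x - 3)*(x - 2)^3*(x - 3)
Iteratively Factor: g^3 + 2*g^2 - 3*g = (g + 3)*(g^2 - g) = g*(g + 3)*(g - 1)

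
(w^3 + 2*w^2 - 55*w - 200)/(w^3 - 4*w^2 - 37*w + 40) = (w + 5)/(w - 1)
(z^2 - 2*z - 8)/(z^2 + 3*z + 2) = (z - 4)/(z + 1)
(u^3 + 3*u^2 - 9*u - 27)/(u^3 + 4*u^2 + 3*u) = (u^2 - 9)/(u*(u + 1))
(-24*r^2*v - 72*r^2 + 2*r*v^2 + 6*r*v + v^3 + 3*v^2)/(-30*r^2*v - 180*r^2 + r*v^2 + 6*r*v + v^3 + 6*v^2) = (4*r*v + 12*r - v^2 - 3*v)/(5*r*v + 30*r - v^2 - 6*v)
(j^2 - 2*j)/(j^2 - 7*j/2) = 2*(j - 2)/(2*j - 7)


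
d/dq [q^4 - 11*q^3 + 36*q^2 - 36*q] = 4*q^3 - 33*q^2 + 72*q - 36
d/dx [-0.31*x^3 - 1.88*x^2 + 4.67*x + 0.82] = -0.93*x^2 - 3.76*x + 4.67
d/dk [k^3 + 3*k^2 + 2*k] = 3*k^2 + 6*k + 2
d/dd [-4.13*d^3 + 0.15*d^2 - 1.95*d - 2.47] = -12.39*d^2 + 0.3*d - 1.95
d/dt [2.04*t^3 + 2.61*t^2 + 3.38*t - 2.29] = 6.12*t^2 + 5.22*t + 3.38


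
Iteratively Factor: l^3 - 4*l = (l - 2)*(l^2 + 2*l) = l*(l - 2)*(l + 2)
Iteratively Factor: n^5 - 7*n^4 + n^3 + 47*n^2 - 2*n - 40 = (n - 4)*(n^4 - 3*n^3 - 11*n^2 + 3*n + 10) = (n - 4)*(n - 1)*(n^3 - 2*n^2 - 13*n - 10) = (n - 4)*(n - 1)*(n + 1)*(n^2 - 3*n - 10) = (n - 5)*(n - 4)*(n - 1)*(n + 1)*(n + 2)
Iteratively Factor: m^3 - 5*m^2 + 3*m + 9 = (m - 3)*(m^2 - 2*m - 3) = (m - 3)^2*(m + 1)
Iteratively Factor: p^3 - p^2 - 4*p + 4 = (p + 2)*(p^2 - 3*p + 2) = (p - 2)*(p + 2)*(p - 1)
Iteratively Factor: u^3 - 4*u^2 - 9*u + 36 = (u - 3)*(u^2 - u - 12) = (u - 4)*(u - 3)*(u + 3)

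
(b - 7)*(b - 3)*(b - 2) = b^3 - 12*b^2 + 41*b - 42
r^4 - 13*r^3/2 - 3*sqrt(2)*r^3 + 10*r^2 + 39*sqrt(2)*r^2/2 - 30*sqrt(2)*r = r*(r - 4)*(r - 5/2)*(r - 3*sqrt(2))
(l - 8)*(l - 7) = l^2 - 15*l + 56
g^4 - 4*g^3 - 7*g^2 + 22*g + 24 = (g - 4)*(g - 3)*(g + 1)*(g + 2)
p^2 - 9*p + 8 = (p - 8)*(p - 1)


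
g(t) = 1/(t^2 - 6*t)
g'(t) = (6 - 2*t)/(t^2 - 6*t)^2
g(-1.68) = 0.08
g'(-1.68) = 0.06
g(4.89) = -0.18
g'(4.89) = -0.13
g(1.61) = -0.14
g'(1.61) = 0.06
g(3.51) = -0.11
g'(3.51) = -0.01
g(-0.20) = 0.81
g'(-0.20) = 4.16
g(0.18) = -0.95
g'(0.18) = 5.14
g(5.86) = -1.22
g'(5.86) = -8.50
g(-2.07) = 0.06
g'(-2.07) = 0.04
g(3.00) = -0.11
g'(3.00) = 0.00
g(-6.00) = 0.01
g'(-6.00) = 0.00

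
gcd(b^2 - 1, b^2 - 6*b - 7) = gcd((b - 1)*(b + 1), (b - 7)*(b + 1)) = b + 1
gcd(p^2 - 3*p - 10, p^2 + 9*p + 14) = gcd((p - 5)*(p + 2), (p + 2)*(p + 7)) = p + 2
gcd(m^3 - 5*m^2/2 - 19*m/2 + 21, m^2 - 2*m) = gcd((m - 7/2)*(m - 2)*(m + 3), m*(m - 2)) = m - 2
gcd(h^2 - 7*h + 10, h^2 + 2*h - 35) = h - 5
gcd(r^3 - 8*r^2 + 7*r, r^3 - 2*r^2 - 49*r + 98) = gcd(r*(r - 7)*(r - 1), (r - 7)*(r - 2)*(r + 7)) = r - 7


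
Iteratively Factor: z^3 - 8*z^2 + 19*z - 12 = (z - 4)*(z^2 - 4*z + 3) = (z - 4)*(z - 1)*(z - 3)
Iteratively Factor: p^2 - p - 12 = (p - 4)*(p + 3)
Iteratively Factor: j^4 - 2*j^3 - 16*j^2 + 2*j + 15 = (j + 1)*(j^3 - 3*j^2 - 13*j + 15) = (j + 1)*(j + 3)*(j^2 - 6*j + 5) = (j - 5)*(j + 1)*(j + 3)*(j - 1)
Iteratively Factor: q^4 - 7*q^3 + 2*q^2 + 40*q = (q)*(q^3 - 7*q^2 + 2*q + 40) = q*(q + 2)*(q^2 - 9*q + 20) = q*(q - 4)*(q + 2)*(q - 5)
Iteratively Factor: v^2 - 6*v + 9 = (v - 3)*(v - 3)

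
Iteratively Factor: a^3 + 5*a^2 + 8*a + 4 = (a + 2)*(a^2 + 3*a + 2) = (a + 1)*(a + 2)*(a + 2)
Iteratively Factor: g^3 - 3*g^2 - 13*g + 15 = (g - 5)*(g^2 + 2*g - 3) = (g - 5)*(g + 3)*(g - 1)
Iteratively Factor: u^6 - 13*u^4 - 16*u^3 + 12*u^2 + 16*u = (u + 2)*(u^5 - 2*u^4 - 9*u^3 + 2*u^2 + 8*u) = u*(u + 2)*(u^4 - 2*u^3 - 9*u^2 + 2*u + 8) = u*(u - 1)*(u + 2)*(u^3 - u^2 - 10*u - 8) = u*(u - 1)*(u + 2)^2*(u^2 - 3*u - 4) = u*(u - 1)*(u + 1)*(u + 2)^2*(u - 4)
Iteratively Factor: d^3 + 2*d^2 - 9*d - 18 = (d + 2)*(d^2 - 9) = (d - 3)*(d + 2)*(d + 3)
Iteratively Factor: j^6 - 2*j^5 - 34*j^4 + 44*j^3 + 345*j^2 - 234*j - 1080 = (j - 5)*(j^5 + 3*j^4 - 19*j^3 - 51*j^2 + 90*j + 216) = (j - 5)*(j - 3)*(j^4 + 6*j^3 - j^2 - 54*j - 72) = (j - 5)*(j - 3)^2*(j^3 + 9*j^2 + 26*j + 24) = (j - 5)*(j - 3)^2*(j + 2)*(j^2 + 7*j + 12) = (j - 5)*(j - 3)^2*(j + 2)*(j + 3)*(j + 4)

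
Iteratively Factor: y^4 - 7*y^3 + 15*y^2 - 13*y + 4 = (y - 4)*(y^3 - 3*y^2 + 3*y - 1) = (y - 4)*(y - 1)*(y^2 - 2*y + 1) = (y - 4)*(y - 1)^2*(y - 1)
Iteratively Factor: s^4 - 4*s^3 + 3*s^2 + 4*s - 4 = (s + 1)*(s^3 - 5*s^2 + 8*s - 4) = (s - 2)*(s + 1)*(s^2 - 3*s + 2) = (s - 2)^2*(s + 1)*(s - 1)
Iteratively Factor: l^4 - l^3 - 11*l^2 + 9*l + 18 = (l + 3)*(l^3 - 4*l^2 + l + 6) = (l - 3)*(l + 3)*(l^2 - l - 2) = (l - 3)*(l + 1)*(l + 3)*(l - 2)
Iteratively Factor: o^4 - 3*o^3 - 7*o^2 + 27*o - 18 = (o - 1)*(o^3 - 2*o^2 - 9*o + 18) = (o - 1)*(o + 3)*(o^2 - 5*o + 6) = (o - 2)*(o - 1)*(o + 3)*(o - 3)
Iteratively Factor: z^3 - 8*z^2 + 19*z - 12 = (z - 1)*(z^2 - 7*z + 12) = (z - 3)*(z - 1)*(z - 4)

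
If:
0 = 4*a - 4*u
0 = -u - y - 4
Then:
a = -y - 4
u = -y - 4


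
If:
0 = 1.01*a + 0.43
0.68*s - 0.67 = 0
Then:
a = -0.43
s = 0.99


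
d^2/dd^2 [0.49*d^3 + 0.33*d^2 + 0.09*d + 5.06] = 2.94*d + 0.66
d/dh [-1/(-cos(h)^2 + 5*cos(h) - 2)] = (2*cos(h) - 5)*sin(h)/(cos(h)^2 - 5*cos(h) + 2)^2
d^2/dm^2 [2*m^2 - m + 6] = 4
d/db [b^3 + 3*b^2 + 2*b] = 3*b^2 + 6*b + 2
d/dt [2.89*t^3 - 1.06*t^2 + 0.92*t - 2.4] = 8.67*t^2 - 2.12*t + 0.92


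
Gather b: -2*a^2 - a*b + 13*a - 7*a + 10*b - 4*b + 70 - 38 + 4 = -2*a^2 + 6*a + b*(6 - a) + 36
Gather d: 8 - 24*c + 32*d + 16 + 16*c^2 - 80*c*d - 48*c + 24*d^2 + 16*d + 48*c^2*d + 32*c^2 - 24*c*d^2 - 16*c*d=48*c^2 - 72*c + d^2*(24 - 24*c) + d*(48*c^2 - 96*c + 48) + 24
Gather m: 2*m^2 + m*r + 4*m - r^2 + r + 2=2*m^2 + m*(r + 4) - r^2 + r + 2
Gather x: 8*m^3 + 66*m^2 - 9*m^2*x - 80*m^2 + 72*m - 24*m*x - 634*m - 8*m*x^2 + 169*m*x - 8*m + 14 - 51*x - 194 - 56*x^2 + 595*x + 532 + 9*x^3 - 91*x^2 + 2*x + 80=8*m^3 - 14*m^2 - 570*m + 9*x^3 + x^2*(-8*m - 147) + x*(-9*m^2 + 145*m + 546) + 432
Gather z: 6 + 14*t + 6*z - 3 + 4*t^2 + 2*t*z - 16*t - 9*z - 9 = 4*t^2 - 2*t + z*(2*t - 3) - 6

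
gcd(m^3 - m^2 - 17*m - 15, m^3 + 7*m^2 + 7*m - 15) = m + 3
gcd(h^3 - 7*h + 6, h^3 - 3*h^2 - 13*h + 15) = h^2 + 2*h - 3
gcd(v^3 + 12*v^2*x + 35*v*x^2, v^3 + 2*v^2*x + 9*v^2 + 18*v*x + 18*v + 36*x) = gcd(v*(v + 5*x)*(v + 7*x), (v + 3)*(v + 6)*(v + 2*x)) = 1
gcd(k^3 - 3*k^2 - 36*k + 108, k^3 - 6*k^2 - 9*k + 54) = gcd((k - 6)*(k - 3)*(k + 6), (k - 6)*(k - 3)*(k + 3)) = k^2 - 9*k + 18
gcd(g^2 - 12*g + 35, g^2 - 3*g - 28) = g - 7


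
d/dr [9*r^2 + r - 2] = 18*r + 1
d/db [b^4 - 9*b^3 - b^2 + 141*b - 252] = 4*b^3 - 27*b^2 - 2*b + 141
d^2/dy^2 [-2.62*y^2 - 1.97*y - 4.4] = -5.24000000000000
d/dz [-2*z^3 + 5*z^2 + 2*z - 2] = -6*z^2 + 10*z + 2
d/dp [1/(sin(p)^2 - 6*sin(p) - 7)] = 2*(3 - sin(p))*cos(p)/((sin(p) - 7)^2*(sin(p) + 1)^2)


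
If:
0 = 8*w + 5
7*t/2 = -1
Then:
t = -2/7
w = -5/8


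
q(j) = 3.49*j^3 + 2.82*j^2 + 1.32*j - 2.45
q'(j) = 10.47*j^2 + 5.64*j + 1.32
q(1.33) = 12.50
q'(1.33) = 27.34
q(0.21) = -2.02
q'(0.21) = 2.97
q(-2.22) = -29.67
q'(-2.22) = 40.40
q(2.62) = 83.13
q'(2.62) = 87.97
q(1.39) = 14.21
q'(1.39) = 29.39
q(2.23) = 53.22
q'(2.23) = 65.96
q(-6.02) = -669.60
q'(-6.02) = 346.80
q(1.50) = 17.65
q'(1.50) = 33.34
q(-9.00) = -2330.12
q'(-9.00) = 798.63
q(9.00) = 2782.06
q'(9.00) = 900.15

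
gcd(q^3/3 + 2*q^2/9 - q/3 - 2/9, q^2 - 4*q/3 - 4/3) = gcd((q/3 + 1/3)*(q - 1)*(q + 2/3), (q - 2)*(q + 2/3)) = q + 2/3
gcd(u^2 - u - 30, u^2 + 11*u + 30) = u + 5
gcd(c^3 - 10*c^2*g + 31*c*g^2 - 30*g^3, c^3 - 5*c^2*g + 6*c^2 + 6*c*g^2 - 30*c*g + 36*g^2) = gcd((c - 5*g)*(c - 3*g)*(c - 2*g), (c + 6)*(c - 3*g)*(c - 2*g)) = c^2 - 5*c*g + 6*g^2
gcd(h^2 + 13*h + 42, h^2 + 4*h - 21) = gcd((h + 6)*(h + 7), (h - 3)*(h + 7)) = h + 7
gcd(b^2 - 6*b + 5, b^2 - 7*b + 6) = b - 1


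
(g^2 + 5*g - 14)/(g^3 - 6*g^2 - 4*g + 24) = (g + 7)/(g^2 - 4*g - 12)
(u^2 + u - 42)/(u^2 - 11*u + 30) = (u + 7)/(u - 5)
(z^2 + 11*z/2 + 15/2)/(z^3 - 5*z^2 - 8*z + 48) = (z + 5/2)/(z^2 - 8*z + 16)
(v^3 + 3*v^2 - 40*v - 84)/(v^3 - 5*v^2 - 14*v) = (v^2 + v - 42)/(v*(v - 7))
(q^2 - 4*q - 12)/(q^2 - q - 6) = (q - 6)/(q - 3)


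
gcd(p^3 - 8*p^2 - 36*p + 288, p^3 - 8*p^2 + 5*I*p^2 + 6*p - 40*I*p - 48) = p - 8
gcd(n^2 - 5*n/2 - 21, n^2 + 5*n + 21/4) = n + 7/2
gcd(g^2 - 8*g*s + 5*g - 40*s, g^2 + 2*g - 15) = g + 5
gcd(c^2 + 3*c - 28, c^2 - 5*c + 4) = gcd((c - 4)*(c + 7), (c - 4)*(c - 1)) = c - 4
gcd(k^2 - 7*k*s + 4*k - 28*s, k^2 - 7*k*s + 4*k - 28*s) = -k^2 + 7*k*s - 4*k + 28*s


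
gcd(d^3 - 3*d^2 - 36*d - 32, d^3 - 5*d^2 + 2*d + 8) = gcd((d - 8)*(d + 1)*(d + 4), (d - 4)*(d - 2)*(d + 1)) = d + 1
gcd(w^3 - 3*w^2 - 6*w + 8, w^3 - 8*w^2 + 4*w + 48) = w^2 - 2*w - 8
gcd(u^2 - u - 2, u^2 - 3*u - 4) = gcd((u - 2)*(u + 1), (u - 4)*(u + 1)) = u + 1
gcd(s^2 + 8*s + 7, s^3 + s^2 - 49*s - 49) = s^2 + 8*s + 7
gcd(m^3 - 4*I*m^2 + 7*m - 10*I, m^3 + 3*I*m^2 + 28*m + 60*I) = m^2 - 3*I*m + 10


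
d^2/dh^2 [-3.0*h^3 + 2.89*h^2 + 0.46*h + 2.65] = 5.78 - 18.0*h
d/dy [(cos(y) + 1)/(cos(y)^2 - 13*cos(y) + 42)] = (cos(y)^2 + 2*cos(y) - 55)*sin(y)/(cos(y)^2 - 13*cos(y) + 42)^2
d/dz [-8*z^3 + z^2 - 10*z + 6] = -24*z^2 + 2*z - 10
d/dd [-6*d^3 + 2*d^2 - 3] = 2*d*(2 - 9*d)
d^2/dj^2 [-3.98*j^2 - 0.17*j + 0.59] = -7.96000000000000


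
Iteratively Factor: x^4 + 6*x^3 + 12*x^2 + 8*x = (x + 2)*(x^3 + 4*x^2 + 4*x) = x*(x + 2)*(x^2 + 4*x + 4) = x*(x + 2)^2*(x + 2)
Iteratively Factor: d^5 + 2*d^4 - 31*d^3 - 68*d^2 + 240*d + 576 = (d - 4)*(d^4 + 6*d^3 - 7*d^2 - 96*d - 144) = (d - 4)*(d + 3)*(d^3 + 3*d^2 - 16*d - 48) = (d - 4)*(d + 3)^2*(d^2 - 16) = (d - 4)*(d + 3)^2*(d + 4)*(d - 4)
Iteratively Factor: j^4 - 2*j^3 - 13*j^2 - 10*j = (j + 2)*(j^3 - 4*j^2 - 5*j) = (j + 1)*(j + 2)*(j^2 - 5*j) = j*(j + 1)*(j + 2)*(j - 5)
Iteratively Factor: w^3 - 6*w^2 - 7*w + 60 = (w - 4)*(w^2 - 2*w - 15) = (w - 4)*(w + 3)*(w - 5)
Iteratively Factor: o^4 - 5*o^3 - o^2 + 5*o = (o - 1)*(o^3 - 4*o^2 - 5*o) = (o - 5)*(o - 1)*(o^2 + o) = (o - 5)*(o - 1)*(o + 1)*(o)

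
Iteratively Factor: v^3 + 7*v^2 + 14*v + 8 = (v + 2)*(v^2 + 5*v + 4) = (v + 2)*(v + 4)*(v + 1)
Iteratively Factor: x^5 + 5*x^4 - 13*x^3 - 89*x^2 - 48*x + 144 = (x - 4)*(x^4 + 9*x^3 + 23*x^2 + 3*x - 36) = (x - 4)*(x - 1)*(x^3 + 10*x^2 + 33*x + 36) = (x - 4)*(x - 1)*(x + 3)*(x^2 + 7*x + 12) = (x - 4)*(x - 1)*(x + 3)^2*(x + 4)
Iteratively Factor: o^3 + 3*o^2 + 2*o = (o)*(o^2 + 3*o + 2) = o*(o + 2)*(o + 1)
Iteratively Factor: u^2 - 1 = (u + 1)*(u - 1)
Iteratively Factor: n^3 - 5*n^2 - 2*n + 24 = (n + 2)*(n^2 - 7*n + 12) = (n - 4)*(n + 2)*(n - 3)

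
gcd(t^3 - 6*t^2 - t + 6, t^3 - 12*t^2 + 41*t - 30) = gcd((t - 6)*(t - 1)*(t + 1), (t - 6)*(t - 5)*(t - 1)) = t^2 - 7*t + 6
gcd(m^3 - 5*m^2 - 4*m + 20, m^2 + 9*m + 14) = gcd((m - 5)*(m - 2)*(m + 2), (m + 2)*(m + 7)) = m + 2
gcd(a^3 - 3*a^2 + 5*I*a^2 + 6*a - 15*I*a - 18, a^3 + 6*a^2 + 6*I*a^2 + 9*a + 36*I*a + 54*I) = a + 6*I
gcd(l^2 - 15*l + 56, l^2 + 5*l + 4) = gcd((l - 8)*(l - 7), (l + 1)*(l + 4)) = 1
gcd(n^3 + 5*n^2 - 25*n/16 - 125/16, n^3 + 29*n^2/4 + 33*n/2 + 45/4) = n + 5/4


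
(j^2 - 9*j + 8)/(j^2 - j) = (j - 8)/j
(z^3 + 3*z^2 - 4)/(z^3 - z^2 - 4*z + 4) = (z + 2)/(z - 2)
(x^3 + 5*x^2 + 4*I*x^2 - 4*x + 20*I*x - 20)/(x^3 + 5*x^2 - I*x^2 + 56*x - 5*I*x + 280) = (x^2 + 4*I*x - 4)/(x^2 - I*x + 56)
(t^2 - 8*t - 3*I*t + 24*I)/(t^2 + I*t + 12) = (t - 8)/(t + 4*I)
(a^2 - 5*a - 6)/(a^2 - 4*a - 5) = (a - 6)/(a - 5)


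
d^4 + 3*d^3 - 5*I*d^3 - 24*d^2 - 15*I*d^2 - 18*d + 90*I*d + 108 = (d - 3)*(d + 6)*(d - 3*I)*(d - 2*I)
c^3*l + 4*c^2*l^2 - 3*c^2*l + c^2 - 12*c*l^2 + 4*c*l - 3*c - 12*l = (c - 3)*(c + 4*l)*(c*l + 1)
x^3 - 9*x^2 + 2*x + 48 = (x - 8)*(x - 3)*(x + 2)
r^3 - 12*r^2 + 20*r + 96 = (r - 8)*(r - 6)*(r + 2)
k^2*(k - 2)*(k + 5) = k^4 + 3*k^3 - 10*k^2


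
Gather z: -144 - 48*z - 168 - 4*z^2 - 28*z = -4*z^2 - 76*z - 312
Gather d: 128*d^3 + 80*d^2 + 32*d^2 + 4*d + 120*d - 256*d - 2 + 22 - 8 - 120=128*d^3 + 112*d^2 - 132*d - 108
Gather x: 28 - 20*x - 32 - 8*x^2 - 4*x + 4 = -8*x^2 - 24*x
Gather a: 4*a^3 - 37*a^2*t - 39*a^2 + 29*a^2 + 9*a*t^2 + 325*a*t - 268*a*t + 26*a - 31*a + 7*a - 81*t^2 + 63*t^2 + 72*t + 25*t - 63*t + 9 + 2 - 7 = 4*a^3 + a^2*(-37*t - 10) + a*(9*t^2 + 57*t + 2) - 18*t^2 + 34*t + 4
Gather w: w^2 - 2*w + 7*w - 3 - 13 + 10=w^2 + 5*w - 6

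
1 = 1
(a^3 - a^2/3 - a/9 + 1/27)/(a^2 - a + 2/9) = (9*a^2 - 1)/(3*(3*a - 2))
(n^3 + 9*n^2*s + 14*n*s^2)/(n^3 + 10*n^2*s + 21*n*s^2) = (n + 2*s)/(n + 3*s)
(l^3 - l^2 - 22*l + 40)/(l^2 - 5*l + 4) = (l^2 + 3*l - 10)/(l - 1)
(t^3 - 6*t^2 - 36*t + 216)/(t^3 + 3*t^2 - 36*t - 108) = (t - 6)/(t + 3)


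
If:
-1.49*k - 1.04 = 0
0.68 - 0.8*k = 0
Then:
No Solution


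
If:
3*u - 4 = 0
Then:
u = 4/3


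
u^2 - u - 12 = (u - 4)*(u + 3)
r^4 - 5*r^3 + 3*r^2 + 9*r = r*(r - 3)^2*(r + 1)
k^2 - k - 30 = (k - 6)*(k + 5)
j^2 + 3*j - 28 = (j - 4)*(j + 7)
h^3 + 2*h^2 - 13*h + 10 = (h - 2)*(h - 1)*(h + 5)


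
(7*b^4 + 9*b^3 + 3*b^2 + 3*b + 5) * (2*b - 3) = 14*b^5 - 3*b^4 - 21*b^3 - 3*b^2 + b - 15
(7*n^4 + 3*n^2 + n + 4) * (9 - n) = -7*n^5 + 63*n^4 - 3*n^3 + 26*n^2 + 5*n + 36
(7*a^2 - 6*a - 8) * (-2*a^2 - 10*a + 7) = -14*a^4 - 58*a^3 + 125*a^2 + 38*a - 56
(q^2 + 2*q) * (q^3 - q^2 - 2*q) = q^5 + q^4 - 4*q^3 - 4*q^2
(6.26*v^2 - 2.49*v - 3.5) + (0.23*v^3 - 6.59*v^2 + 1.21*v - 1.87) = 0.23*v^3 - 0.33*v^2 - 1.28*v - 5.37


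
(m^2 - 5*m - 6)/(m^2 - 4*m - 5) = (m - 6)/(m - 5)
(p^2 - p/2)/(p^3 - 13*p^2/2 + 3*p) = 1/(p - 6)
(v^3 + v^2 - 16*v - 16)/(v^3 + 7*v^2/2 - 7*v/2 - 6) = 2*(v - 4)/(2*v - 3)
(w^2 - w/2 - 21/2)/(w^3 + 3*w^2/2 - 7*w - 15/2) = (2*w - 7)/(2*w^2 - 3*w - 5)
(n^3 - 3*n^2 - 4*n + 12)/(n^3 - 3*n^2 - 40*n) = (-n^3 + 3*n^2 + 4*n - 12)/(n*(-n^2 + 3*n + 40))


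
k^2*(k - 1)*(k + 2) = k^4 + k^3 - 2*k^2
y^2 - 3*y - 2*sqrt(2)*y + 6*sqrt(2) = (y - 3)*(y - 2*sqrt(2))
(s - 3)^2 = s^2 - 6*s + 9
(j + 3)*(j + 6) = j^2 + 9*j + 18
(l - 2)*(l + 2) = l^2 - 4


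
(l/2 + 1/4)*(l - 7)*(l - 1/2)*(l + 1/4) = l^4/2 - 27*l^3/8 - l^2 + 27*l/32 + 7/32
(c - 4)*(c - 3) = c^2 - 7*c + 12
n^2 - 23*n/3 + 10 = (n - 6)*(n - 5/3)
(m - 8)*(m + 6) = m^2 - 2*m - 48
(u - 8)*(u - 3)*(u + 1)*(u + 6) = u^4 - 4*u^3 - 47*u^2 + 102*u + 144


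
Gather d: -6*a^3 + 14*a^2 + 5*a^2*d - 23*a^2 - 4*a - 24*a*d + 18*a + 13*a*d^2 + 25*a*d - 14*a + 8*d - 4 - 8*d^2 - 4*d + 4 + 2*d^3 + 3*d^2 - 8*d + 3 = -6*a^3 - 9*a^2 + 2*d^3 + d^2*(13*a - 5) + d*(5*a^2 + a - 4) + 3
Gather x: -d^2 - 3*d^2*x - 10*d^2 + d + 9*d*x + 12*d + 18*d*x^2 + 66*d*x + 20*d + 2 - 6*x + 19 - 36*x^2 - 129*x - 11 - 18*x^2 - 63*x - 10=-11*d^2 + 33*d + x^2*(18*d - 54) + x*(-3*d^2 + 75*d - 198)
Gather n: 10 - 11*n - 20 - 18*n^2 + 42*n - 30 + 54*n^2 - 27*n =36*n^2 + 4*n - 40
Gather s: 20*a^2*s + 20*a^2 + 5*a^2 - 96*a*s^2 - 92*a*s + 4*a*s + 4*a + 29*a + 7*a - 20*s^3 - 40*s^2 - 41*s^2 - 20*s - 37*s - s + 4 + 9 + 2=25*a^2 + 40*a - 20*s^3 + s^2*(-96*a - 81) + s*(20*a^2 - 88*a - 58) + 15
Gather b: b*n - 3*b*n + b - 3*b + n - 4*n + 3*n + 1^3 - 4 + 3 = b*(-2*n - 2)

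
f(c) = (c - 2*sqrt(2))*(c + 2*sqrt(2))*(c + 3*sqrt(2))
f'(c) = (c - 2*sqrt(2))*(c + 2*sqrt(2)) + (c - 2*sqrt(2))*(c + 3*sqrt(2)) + (c + 2*sqrt(2))*(c + 3*sqrt(2))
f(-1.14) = -20.79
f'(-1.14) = -13.77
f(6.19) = 316.28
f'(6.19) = 159.47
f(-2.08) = -7.94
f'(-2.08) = -12.67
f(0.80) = -37.11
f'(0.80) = 0.71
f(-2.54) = -2.64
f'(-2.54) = -10.20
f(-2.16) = -6.94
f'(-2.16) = -12.33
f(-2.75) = -0.65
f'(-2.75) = -8.65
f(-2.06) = -8.20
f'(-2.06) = -12.75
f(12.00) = 2209.00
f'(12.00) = 525.82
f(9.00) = 966.71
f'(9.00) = 311.37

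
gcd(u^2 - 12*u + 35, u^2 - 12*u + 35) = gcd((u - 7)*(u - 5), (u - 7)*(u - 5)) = u^2 - 12*u + 35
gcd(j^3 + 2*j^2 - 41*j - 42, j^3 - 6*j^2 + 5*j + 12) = j + 1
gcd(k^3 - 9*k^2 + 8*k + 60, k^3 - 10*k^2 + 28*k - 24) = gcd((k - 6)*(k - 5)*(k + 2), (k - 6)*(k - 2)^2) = k - 6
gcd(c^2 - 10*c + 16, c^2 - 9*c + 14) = c - 2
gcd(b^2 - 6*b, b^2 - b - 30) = b - 6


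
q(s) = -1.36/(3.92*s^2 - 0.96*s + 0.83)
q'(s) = -1.36*(0.96 - 7.84*s)/(3.92*s^2 - 0.96*s + 0.83)^2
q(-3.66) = -0.02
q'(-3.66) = -0.01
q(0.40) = -1.27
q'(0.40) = 2.57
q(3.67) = -0.03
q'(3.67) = 0.02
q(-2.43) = -0.05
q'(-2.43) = -0.04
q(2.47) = -0.06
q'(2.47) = 0.05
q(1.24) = -0.24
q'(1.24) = 0.37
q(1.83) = -0.11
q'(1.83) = 0.12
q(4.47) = -0.02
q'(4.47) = 0.01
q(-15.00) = -0.00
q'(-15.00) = -0.00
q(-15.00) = -0.00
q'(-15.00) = -0.00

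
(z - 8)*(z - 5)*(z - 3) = z^3 - 16*z^2 + 79*z - 120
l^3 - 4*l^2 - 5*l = l*(l - 5)*(l + 1)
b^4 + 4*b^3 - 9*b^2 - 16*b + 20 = (b - 2)*(b - 1)*(b + 2)*(b + 5)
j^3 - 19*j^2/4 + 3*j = j*(j - 4)*(j - 3/4)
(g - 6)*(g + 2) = g^2 - 4*g - 12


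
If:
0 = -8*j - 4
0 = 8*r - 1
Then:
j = -1/2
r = 1/8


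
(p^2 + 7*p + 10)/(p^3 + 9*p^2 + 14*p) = (p + 5)/(p*(p + 7))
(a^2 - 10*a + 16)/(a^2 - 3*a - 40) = (a - 2)/(a + 5)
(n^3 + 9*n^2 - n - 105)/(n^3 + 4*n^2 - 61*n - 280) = (n - 3)/(n - 8)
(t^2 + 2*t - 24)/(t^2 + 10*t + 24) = (t - 4)/(t + 4)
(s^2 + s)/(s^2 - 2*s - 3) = s/(s - 3)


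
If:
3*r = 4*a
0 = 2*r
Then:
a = 0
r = 0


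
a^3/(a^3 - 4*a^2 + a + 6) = a^3/(a^3 - 4*a^2 + a + 6)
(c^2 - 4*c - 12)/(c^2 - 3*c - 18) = (c + 2)/(c + 3)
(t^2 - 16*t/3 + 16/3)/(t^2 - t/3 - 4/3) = (t - 4)/(t + 1)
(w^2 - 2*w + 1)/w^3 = (w^2 - 2*w + 1)/w^3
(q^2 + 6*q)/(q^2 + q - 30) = q/(q - 5)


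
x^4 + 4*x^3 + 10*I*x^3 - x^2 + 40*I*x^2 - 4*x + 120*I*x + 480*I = (x + 4)*(x - 3*I)*(x + 5*I)*(x + 8*I)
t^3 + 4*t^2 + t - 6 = (t - 1)*(t + 2)*(t + 3)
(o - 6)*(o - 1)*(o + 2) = o^3 - 5*o^2 - 8*o + 12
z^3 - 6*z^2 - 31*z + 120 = (z - 8)*(z - 3)*(z + 5)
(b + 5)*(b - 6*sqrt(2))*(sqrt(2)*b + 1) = sqrt(2)*b^3 - 11*b^2 + 5*sqrt(2)*b^2 - 55*b - 6*sqrt(2)*b - 30*sqrt(2)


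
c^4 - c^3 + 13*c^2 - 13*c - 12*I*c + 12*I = (c - 1)*(c - 3*I)*(c - I)*(c + 4*I)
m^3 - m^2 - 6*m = m*(m - 3)*(m + 2)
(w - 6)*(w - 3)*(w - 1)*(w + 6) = w^4 - 4*w^3 - 33*w^2 + 144*w - 108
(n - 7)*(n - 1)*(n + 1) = n^3 - 7*n^2 - n + 7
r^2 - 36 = (r - 6)*(r + 6)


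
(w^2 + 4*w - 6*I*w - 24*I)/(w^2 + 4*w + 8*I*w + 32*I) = (w - 6*I)/(w + 8*I)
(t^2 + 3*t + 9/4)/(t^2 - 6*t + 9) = (t^2 + 3*t + 9/4)/(t^2 - 6*t + 9)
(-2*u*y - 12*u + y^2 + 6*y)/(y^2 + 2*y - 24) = (-2*u + y)/(y - 4)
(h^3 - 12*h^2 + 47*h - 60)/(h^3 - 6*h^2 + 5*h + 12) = (h - 5)/(h + 1)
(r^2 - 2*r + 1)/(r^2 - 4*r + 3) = (r - 1)/(r - 3)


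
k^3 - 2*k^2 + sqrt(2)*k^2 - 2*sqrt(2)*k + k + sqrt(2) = (k - 1)^2*(k + sqrt(2))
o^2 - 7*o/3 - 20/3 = (o - 4)*(o + 5/3)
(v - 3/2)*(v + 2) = v^2 + v/2 - 3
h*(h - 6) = h^2 - 6*h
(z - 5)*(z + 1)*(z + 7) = z^3 + 3*z^2 - 33*z - 35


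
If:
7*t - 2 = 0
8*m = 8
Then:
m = 1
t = 2/7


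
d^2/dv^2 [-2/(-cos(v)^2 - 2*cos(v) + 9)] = (-8*sin(v)^4 + 84*sin(v)^2 - 21*cos(v) - 3*cos(3*v) - 24)/(-sin(v)^2 + 2*cos(v) - 8)^3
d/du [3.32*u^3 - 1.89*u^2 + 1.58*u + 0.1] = 9.96*u^2 - 3.78*u + 1.58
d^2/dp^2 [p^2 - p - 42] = 2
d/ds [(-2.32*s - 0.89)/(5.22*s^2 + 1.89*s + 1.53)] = (12.1104*s^2 + 9.2916*s - 1.8675)/(27.2484*s^4 + 19.7316*s^3 + 19.5453*s^2 + 5.7834*s + 2.3409)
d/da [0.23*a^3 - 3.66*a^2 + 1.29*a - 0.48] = 0.69*a^2 - 7.32*a + 1.29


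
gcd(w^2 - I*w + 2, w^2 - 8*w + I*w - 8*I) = w + I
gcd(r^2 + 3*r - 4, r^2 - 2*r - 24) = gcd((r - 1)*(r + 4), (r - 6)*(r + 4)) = r + 4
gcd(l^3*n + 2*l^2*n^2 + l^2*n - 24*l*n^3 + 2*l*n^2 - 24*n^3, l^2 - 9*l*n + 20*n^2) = l - 4*n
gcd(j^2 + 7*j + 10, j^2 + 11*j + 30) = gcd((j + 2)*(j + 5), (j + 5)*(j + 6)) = j + 5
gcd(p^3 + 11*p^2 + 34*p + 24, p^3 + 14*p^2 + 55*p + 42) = p^2 + 7*p + 6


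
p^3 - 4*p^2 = p^2*(p - 4)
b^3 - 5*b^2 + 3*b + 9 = (b - 3)^2*(b + 1)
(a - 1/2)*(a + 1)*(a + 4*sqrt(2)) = a^3 + a^2/2 + 4*sqrt(2)*a^2 - a/2 + 2*sqrt(2)*a - 2*sqrt(2)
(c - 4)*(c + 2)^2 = c^3 - 12*c - 16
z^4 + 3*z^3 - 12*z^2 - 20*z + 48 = (z - 2)^2*(z + 3)*(z + 4)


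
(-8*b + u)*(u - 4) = -8*b*u + 32*b + u^2 - 4*u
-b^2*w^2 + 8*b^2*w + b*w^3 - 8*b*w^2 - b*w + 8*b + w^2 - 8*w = (-b + w)*(w - 8)*(b*w + 1)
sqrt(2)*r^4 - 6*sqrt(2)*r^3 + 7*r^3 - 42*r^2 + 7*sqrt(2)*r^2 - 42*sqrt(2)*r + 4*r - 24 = (r - 6)*(r + sqrt(2))*(r + 2*sqrt(2))*(sqrt(2)*r + 1)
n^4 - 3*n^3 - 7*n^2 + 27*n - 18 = (n - 3)*(n - 2)*(n - 1)*(n + 3)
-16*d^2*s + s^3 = s*(-4*d + s)*(4*d + s)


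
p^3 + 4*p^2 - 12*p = p*(p - 2)*(p + 6)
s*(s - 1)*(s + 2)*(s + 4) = s^4 + 5*s^3 + 2*s^2 - 8*s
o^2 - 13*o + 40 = (o - 8)*(o - 5)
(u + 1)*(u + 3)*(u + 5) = u^3 + 9*u^2 + 23*u + 15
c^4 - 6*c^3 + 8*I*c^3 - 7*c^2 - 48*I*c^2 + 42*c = c*(c - 6)*(c + I)*(c + 7*I)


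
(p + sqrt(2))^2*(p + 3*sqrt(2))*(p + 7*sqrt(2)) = p^4 + 12*sqrt(2)*p^3 + 84*p^2 + 104*sqrt(2)*p + 84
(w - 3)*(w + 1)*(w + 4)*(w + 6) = w^4 + 8*w^3 + w^2 - 78*w - 72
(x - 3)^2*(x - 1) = x^3 - 7*x^2 + 15*x - 9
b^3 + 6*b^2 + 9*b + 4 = (b + 1)^2*(b + 4)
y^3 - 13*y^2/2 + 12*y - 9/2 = (y - 3)^2*(y - 1/2)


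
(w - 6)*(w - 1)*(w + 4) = w^3 - 3*w^2 - 22*w + 24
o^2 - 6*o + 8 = (o - 4)*(o - 2)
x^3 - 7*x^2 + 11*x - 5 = (x - 5)*(x - 1)^2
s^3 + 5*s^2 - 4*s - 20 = (s - 2)*(s + 2)*(s + 5)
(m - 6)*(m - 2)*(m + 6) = m^3 - 2*m^2 - 36*m + 72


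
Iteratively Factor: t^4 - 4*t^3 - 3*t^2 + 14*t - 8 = (t - 4)*(t^3 - 3*t + 2) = (t - 4)*(t - 1)*(t^2 + t - 2) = (t - 4)*(t - 1)^2*(t + 2)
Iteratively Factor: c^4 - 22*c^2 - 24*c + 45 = (c + 3)*(c^3 - 3*c^2 - 13*c + 15) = (c - 1)*(c + 3)*(c^2 - 2*c - 15) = (c - 1)*(c + 3)^2*(c - 5)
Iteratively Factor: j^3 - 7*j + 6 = (j + 3)*(j^2 - 3*j + 2) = (j - 2)*(j + 3)*(j - 1)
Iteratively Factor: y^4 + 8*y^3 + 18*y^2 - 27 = (y + 3)*(y^3 + 5*y^2 + 3*y - 9) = (y - 1)*(y + 3)*(y^2 + 6*y + 9) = (y - 1)*(y + 3)^2*(y + 3)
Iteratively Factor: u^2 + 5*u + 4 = (u + 1)*(u + 4)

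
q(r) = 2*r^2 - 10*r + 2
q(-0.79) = 11.15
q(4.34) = -3.73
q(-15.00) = 602.00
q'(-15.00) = -70.00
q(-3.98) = 73.48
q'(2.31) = -0.76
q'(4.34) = 7.36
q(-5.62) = 121.37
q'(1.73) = -3.08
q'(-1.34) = -15.36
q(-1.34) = 18.99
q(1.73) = -9.31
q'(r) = 4*r - 10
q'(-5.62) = -32.48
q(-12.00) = 410.00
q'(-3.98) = -25.92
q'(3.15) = 2.60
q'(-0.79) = -13.16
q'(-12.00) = -58.00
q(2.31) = -10.43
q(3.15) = -9.66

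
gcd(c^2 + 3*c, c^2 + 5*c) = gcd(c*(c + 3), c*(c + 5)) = c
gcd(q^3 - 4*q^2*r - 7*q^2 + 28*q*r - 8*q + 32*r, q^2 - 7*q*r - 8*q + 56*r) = q - 8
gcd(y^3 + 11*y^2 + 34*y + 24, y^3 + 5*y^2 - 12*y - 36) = y + 6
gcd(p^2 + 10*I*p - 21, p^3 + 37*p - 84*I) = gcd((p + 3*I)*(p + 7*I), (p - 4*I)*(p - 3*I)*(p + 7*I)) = p + 7*I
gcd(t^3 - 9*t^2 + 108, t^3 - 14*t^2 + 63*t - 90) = t - 6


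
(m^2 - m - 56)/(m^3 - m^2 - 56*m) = 1/m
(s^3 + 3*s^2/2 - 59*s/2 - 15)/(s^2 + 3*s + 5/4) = 2*(s^2 + s - 30)/(2*s + 5)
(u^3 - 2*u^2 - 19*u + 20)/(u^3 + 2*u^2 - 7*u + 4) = (u - 5)/(u - 1)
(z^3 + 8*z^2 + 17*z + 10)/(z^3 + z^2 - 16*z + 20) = (z^2 + 3*z + 2)/(z^2 - 4*z + 4)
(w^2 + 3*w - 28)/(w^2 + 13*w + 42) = (w - 4)/(w + 6)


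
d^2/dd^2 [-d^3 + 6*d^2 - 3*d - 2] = 12 - 6*d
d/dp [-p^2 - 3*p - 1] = -2*p - 3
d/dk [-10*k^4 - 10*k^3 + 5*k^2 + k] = -40*k^3 - 30*k^2 + 10*k + 1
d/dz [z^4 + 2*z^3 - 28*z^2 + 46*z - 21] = 4*z^3 + 6*z^2 - 56*z + 46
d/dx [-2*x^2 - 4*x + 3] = -4*x - 4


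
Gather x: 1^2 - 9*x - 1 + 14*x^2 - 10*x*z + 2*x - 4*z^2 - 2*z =14*x^2 + x*(-10*z - 7) - 4*z^2 - 2*z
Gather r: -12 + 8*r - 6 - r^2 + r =-r^2 + 9*r - 18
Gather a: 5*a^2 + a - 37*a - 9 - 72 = 5*a^2 - 36*a - 81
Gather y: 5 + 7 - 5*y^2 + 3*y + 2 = -5*y^2 + 3*y + 14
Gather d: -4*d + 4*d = 0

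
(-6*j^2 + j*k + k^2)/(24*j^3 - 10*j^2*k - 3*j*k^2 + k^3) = -1/(4*j - k)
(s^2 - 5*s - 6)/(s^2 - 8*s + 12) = (s + 1)/(s - 2)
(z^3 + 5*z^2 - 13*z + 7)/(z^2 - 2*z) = (z^3 + 5*z^2 - 13*z + 7)/(z*(z - 2))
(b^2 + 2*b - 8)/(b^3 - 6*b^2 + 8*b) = (b + 4)/(b*(b - 4))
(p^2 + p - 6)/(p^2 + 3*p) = (p - 2)/p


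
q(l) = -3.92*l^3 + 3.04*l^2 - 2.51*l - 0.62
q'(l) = -11.76*l^2 + 6.08*l - 2.51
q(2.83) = -72.22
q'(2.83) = -79.49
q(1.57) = -12.24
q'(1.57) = -21.95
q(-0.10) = -0.33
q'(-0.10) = -3.24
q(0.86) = -3.02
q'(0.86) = -5.98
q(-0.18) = -0.05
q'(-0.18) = -3.99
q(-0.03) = -0.54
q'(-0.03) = -2.70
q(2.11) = -29.21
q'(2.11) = -42.04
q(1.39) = -8.76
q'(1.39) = -16.78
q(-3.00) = 140.11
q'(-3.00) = -126.59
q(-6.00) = 970.60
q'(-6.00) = -462.35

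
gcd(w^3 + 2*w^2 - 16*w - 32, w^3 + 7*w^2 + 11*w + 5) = 1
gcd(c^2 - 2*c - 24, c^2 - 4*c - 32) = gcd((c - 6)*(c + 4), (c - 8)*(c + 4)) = c + 4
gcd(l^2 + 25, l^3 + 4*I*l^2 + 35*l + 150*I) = l + 5*I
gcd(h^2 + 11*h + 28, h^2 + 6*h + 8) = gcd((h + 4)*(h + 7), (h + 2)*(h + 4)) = h + 4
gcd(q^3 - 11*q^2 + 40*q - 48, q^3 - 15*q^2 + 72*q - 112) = q^2 - 8*q + 16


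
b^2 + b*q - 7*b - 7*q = (b - 7)*(b + q)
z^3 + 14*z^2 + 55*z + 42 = (z + 1)*(z + 6)*(z + 7)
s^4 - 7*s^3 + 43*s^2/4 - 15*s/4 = s*(s - 5)*(s - 3/2)*(s - 1/2)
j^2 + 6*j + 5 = (j + 1)*(j + 5)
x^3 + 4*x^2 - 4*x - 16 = (x - 2)*(x + 2)*(x + 4)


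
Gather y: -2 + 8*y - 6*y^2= -6*y^2 + 8*y - 2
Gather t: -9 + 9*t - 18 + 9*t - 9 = 18*t - 36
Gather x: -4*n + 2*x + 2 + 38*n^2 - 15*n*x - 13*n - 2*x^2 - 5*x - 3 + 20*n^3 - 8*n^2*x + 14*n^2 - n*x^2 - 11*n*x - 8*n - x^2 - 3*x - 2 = 20*n^3 + 52*n^2 - 25*n + x^2*(-n - 3) + x*(-8*n^2 - 26*n - 6) - 3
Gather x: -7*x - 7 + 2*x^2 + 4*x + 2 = 2*x^2 - 3*x - 5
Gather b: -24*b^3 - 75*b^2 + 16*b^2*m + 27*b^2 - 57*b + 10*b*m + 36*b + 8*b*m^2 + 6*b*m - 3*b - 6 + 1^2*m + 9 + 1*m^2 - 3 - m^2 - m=-24*b^3 + b^2*(16*m - 48) + b*(8*m^2 + 16*m - 24)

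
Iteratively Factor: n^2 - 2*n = (n - 2)*(n)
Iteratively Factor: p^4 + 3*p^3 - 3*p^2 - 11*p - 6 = (p + 1)*(p^3 + 2*p^2 - 5*p - 6) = (p + 1)*(p + 3)*(p^2 - p - 2) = (p - 2)*(p + 1)*(p + 3)*(p + 1)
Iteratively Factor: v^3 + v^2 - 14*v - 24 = (v + 2)*(v^2 - v - 12) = (v - 4)*(v + 2)*(v + 3)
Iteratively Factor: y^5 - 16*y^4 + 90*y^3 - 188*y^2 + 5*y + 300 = (y - 3)*(y^4 - 13*y^3 + 51*y^2 - 35*y - 100) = (y - 5)*(y - 3)*(y^3 - 8*y^2 + 11*y + 20) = (y - 5)*(y - 4)*(y - 3)*(y^2 - 4*y - 5) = (y - 5)^2*(y - 4)*(y - 3)*(y + 1)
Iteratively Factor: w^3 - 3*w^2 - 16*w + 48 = (w - 3)*(w^2 - 16) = (w - 3)*(w + 4)*(w - 4)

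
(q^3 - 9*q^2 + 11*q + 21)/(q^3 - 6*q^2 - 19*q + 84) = (q + 1)/(q + 4)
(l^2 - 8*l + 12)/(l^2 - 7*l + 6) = (l - 2)/(l - 1)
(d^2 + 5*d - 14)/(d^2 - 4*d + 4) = (d + 7)/(d - 2)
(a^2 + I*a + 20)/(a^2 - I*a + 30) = (a - 4*I)/(a - 6*I)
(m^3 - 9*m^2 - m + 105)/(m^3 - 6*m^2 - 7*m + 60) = (m - 7)/(m - 4)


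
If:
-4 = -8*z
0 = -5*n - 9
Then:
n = -9/5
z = 1/2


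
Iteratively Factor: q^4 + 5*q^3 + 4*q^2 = (q + 1)*(q^3 + 4*q^2) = q*(q + 1)*(q^2 + 4*q) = q^2*(q + 1)*(q + 4)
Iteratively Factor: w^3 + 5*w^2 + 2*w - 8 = (w - 1)*(w^2 + 6*w + 8) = (w - 1)*(w + 4)*(w + 2)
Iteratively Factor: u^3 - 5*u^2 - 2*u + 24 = (u - 3)*(u^2 - 2*u - 8) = (u - 3)*(u + 2)*(u - 4)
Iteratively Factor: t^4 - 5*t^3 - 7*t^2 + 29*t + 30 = (t - 3)*(t^3 - 2*t^2 - 13*t - 10) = (t - 3)*(t + 1)*(t^2 - 3*t - 10) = (t - 3)*(t + 1)*(t + 2)*(t - 5)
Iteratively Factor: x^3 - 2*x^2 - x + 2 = (x - 1)*(x^2 - x - 2) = (x - 1)*(x + 1)*(x - 2)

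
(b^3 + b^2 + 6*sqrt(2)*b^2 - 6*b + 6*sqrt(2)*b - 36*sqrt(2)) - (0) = b^3 + b^2 + 6*sqrt(2)*b^2 - 6*b + 6*sqrt(2)*b - 36*sqrt(2)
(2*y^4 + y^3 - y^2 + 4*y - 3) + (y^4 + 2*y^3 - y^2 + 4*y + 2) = 3*y^4 + 3*y^3 - 2*y^2 + 8*y - 1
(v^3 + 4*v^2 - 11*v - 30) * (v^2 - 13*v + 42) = v^5 - 9*v^4 - 21*v^3 + 281*v^2 - 72*v - 1260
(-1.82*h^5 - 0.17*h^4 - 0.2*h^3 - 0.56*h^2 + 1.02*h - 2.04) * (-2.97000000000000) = 5.4054*h^5 + 0.5049*h^4 + 0.594*h^3 + 1.6632*h^2 - 3.0294*h + 6.0588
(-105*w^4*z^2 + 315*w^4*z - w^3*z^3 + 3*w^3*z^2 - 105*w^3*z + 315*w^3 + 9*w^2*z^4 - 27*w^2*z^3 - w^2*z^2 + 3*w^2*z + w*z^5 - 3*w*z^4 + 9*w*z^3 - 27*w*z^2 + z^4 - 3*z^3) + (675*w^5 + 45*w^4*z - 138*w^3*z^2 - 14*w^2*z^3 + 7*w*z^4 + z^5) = 675*w^5 - 105*w^4*z^2 + 360*w^4*z - w^3*z^3 - 135*w^3*z^2 - 105*w^3*z + 315*w^3 + 9*w^2*z^4 - 41*w^2*z^3 - w^2*z^2 + 3*w^2*z + w*z^5 + 4*w*z^4 + 9*w*z^3 - 27*w*z^2 + z^5 + z^4 - 3*z^3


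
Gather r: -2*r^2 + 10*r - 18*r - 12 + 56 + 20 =-2*r^2 - 8*r + 64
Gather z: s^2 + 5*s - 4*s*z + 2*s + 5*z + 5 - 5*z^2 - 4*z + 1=s^2 + 7*s - 5*z^2 + z*(1 - 4*s) + 6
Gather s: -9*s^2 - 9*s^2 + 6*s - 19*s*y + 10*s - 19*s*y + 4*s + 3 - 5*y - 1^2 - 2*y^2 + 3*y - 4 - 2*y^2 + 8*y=-18*s^2 + s*(20 - 38*y) - 4*y^2 + 6*y - 2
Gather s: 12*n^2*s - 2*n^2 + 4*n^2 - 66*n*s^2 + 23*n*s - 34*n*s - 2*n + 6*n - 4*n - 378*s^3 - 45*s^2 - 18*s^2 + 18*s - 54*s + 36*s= 2*n^2 - 378*s^3 + s^2*(-66*n - 63) + s*(12*n^2 - 11*n)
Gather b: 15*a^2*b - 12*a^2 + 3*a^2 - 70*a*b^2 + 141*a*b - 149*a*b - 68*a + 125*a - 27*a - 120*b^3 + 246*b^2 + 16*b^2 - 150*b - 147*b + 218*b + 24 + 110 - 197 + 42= -9*a^2 + 30*a - 120*b^3 + b^2*(262 - 70*a) + b*(15*a^2 - 8*a - 79) - 21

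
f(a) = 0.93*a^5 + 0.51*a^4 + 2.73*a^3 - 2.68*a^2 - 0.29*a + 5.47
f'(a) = 4.65*a^4 + 2.04*a^3 + 8.19*a^2 - 5.36*a - 0.29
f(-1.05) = -0.91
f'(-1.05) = 17.66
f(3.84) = 1006.81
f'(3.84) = 1226.47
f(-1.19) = -3.78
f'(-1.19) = 23.57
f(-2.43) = -109.84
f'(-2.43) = 193.96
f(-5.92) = -6788.99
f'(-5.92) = 5606.59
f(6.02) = 8525.03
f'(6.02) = 6816.47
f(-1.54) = -15.60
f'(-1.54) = 46.09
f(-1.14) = -2.66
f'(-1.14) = 21.30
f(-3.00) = -276.17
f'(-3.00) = 411.07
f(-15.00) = -690206.93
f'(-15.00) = 230444.11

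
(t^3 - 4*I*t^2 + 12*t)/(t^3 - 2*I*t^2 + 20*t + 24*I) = t/(t + 2*I)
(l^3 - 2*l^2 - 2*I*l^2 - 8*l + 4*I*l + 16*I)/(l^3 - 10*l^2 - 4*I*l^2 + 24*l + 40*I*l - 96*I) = (l^2 + l*(2 - 2*I) - 4*I)/(l^2 + l*(-6 - 4*I) + 24*I)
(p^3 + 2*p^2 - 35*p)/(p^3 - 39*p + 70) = p/(p - 2)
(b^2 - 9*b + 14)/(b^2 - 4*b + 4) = (b - 7)/(b - 2)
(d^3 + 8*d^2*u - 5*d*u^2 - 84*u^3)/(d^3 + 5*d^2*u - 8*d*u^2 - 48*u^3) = (d + 7*u)/(d + 4*u)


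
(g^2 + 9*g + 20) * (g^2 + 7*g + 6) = g^4 + 16*g^3 + 89*g^2 + 194*g + 120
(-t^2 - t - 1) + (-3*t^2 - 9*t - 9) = -4*t^2 - 10*t - 10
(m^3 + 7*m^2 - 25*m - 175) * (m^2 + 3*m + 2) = m^5 + 10*m^4 - 2*m^3 - 236*m^2 - 575*m - 350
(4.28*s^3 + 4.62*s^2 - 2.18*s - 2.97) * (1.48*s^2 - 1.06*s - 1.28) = 6.3344*s^5 + 2.3008*s^4 - 13.602*s^3 - 7.9984*s^2 + 5.9386*s + 3.8016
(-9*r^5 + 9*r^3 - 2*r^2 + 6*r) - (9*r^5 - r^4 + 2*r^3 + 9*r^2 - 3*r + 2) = -18*r^5 + r^4 + 7*r^3 - 11*r^2 + 9*r - 2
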